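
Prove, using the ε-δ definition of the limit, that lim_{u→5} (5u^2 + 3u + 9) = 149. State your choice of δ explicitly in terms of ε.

δ = min(2, ε/63)

Let ε > 0. We want δ > 0 such that 0 < |u − 5| < δ implies |(5u^2 + 3u + 9) − 149| < ε.
(5u^2 + 3u + 9) − 149 = 5u^2 + 3u - 140 = (u − 5)(5u + 28).
So |(5u^2 + 3u + 9) − 149| = |u − 5|·|5u + 28|.
Require δ ≤ 2. Then |u − 5| < 2 gives |u| < 7, and by the triangle inequality |5u + 28| ≤ 5·7 + 28 = 63.
Hence |(5u^2 + 3u + 9) − 149| ≤ 63|u − 5| < ε provided |u − 5| < ε/63.
Take δ = min(2, ε/63). Then 0 < |u − 5| < δ gives both |u − 5| < 2 and |u − 5| < ε/63, so |(5u^2 + 3u + 9) − 149| < ε.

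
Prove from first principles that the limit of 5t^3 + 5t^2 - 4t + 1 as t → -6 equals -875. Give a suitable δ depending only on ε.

Let ε > 0 be given. We want δ > 0 such that 0 < |t + 6| < δ implies |(5t^3 + 5t^2 - 4t + 1) + 875| < ε.
(5t^3 + 5t^2 - 4t + 1) + 875 = 5t^3 + 5t^2 - 4t + 876 = (t + 6)(5t^2 - 25t + 146).
So |(5t^3 + 5t^2 - 4t + 1) + 875| = |t + 6|·|5t^2 - 25t + 146|.
Require δ ≤ 1. Then |t + 6| < 1 gives |t| < 7, and by the triangle inequality |5t^2 - 25t + 146| ≤ 5·7^2 + 25·7 + 146 = 566.
Hence |(5t^3 + 5t^2 - 4t + 1) + 875| ≤ 566|t + 6| < ε provided |t + 6| < ε/566.
Choosing δ = min(1, ε/566) ensures both conditions, hence |(5t^3 + 5t^2 - 4t + 1) + 875| < ε.

δ = min(1, ε/566)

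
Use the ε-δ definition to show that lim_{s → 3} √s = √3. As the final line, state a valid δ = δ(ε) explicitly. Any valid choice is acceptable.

Let ε > 0 be given. We want δ > 0 such that 0 < |s − 3| < δ implies |√s − √3| < ε.
Rationalise: √s − √3 = (s − 3)/(√s + √3), so |√s − √3| = |s − 3|/(√s + √3).
Restrict δ ≤ 3 so that |s − 3| < 3 forces s > 0, and then √s + √3 > √3.
Hence |√s − √3| < |s − 3|/√3, which is < ε once |s − 3| < √3·ε.
Take δ = min(3, √3·ε). If 0 < |s − 3| < δ then s > 0 and |√s − √3| < |s − 3|/√3 < ε.

δ = min(3, √3·ε)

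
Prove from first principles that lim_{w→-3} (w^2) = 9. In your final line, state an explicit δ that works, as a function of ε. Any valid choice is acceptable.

δ = min(1, ε/7)

Suppose ε > 0. We seek δ > 0 with 0 < |w + 3| < δ ⇒ |w^2 − 9| < ε.
Factor: w^2 − 9 = (w + 3)(w - 3), so |w^2 − 9| = |w + 3|·|w - 3|.
Restrict δ ≤ 1. Then |w + 3| < 1 gives |w| < 4, so by the triangle inequality |w - 3| ≤ 4 + 3 = 7.
Hence |w^2 − 9| ≤ 7|w + 3|, which is < ε once |w + 3| < ε/7.
Take δ = min(1, ε/7). If 0 < |w + 3| < δ then both bounds hold and |w^2 − 9| ≤ 7|w + 3| < 7·(ε/7) = ε.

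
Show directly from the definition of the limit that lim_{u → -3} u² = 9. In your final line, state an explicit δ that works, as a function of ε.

δ = min(2, ε/8)

Let ε > 0. We seek δ > 0 with 0 < |u + 3| < δ ⇒ |u² − 9| < ε.
Factor: u² − 9 = (u + 3)(u - 3), so |u² − 9| = |u + 3|·|u - 3|.
Restrict δ ≤ 2. Then |u + 3| < 2 gives |u| < 5, so by the triangle inequality |u - 3| ≤ 5 + 3 = 8.
Hence |u² − 9| ≤ 8|u + 3|, which is < ε once |u + 3| < ε/8.
Take δ = min(2, ε/8). If 0 < |u + 3| < δ then both bounds hold and |u² − 9| ≤ 8|u + 3| < 8·(ε/8) = ε.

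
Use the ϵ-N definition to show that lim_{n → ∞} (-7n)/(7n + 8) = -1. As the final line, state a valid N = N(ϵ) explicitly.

N = (8/7)/ϵ

Let ϵ > 0 be given. For n ≥ 1, |(-7n)/(7n + 8) + 1| = |56|/(7(7n + 8)) = 56/(7(7n + 8)).
Since 7n + 8 ≥ 7n for n ≥ 1, this is ≤ 56/(7·7n) = (8/7)/n.
So |(-7n)/(7n + 8) + 1| < ϵ whenever n > (8/7)/ϵ.
Take N = (8/7)/ϵ. If n > N then |(-7n)/(7n + 8) + 1| ≤ (8/7)/n < ϵ.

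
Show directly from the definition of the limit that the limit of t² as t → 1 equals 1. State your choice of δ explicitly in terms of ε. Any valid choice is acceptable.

Fix ε > 0. We seek δ > 0 with 0 < |t − 1| < δ ⇒ |t² − 1| < ε.
Factor: t² − 1 = (t − 1)(t + 1), so |t² − 1| = |t − 1|·|t + 1|.
Restrict δ ≤ 1. Then |t − 1| < 1 gives |t| < 2, so by the triangle inequality |t + 1| ≤ 2 + 1 = 3.
Hence |t² − 1| ≤ 3|t − 1|, which is < ε once |t − 1| < ε/3.
Take δ = min(1, ε/3). If 0 < |t − 1| < δ then both bounds hold and |t² − 1| ≤ 3|t − 1| < 3·(ε/3) = ε.

δ = min(1, ε/3)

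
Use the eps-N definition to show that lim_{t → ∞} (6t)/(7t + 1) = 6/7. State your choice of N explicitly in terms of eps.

Let eps > 0 be given. We seek N > 0 such that t > N implies |(6t)/(7t + 1) − (6/7)| < eps.
(6t)/(7t + 1) − (6/7) = (7(6t) − 6(7t + 1)) / (7(7t + 1)) = -6/(7(7t + 1)).
For t > 0 we have 7t + 1 > 7t, so |(6t)/(7t + 1) − (6/7)| = 6/(7(7t + 1)) < 6/(7·7t) = (6/49)/t.
Thus |(6t)/(7t + 1) − (6/7)| < eps whenever t > (6/49)/eps.
Take N = (6/49)/eps. If t > N then |(6t)/(7t + 1) − (6/7)| < (6/49)/t < eps.

N = (6/49)/eps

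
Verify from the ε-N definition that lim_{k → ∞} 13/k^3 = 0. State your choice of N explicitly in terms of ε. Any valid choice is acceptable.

Fix ε > 0. For k ≥ 1, |13/k^3 − 0| = 13/k^3.
13/k^3 < ε ⇔ k^3 > 13/ε ⇔ k > (13/ε)^{1/3}.
Take N = (13/ε)^{1/3}. Then k > N implies 13/k^3 < ε.

N = (13/ε)^{1/3}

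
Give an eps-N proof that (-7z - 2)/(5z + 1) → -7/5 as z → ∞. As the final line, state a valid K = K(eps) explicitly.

K = (3/25)/eps

Fix eps > 0. We seek K > 0 such that z > K implies |(-7z - 2)/(5z + 1) + 7/5| < eps.
(-7z - 2)/(5z + 1) + 7/5 = (5(-7z - 2) − (-7)(5z + 1)) / (5(5z + 1)) = -3/(5(5z + 1)).
For z > 0 we have 5z + 1 > 5z, so |(-7z - 2)/(5z + 1) + 7/5| = 3/(5(5z + 1)) < 3/(5·5z) = (3/25)/z.
Thus |(-7z - 2)/(5z + 1) + 7/5| < eps whenever z > (3/25)/eps.
Take K = (3/25)/eps. If z > K then |(-7z - 2)/(5z + 1) + 7/5| < (3/25)/z < eps.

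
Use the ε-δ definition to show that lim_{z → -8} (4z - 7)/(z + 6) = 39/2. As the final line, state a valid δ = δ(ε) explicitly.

δ = min(1, (2/31)ε)

Suppose ε > 0. We want δ > 0 with 0 < |z + 8| < δ ⇒ |(4z - 7)/(z + 6) − (39/2)| < ε.
Combining over a common denominator, (4z - 7)/(z + 6) − (39/2) = [(4z - 7)·(-2) − (-39)·(z + 6)] / [(-2)·(z + 6)] = 31(z + 8) / ((-2)(z + 6)).
So |(4z - 7)/(z + 6) − (39/2)| = 31|z + 8| / (2·|z + 6|).
Restrict δ ≤ 1. Then |z + 8| < 1 gives |z + 6| = |(z + 8) + (-2)| ≥ 2 − 1 = 1.
Hence |(4z - 7)/(z + 6) − (39/2)| < 31|z + 8|/(2·1) = (31/2)|z + 8|, which is < ε once |z + 8| < (2/31)ε.
Take δ = min(1, (2/31)ε). Then 0 < |z + 8| < δ forces both bounds, so |(4z - 7)/(z + 6) − (39/2)| < ε.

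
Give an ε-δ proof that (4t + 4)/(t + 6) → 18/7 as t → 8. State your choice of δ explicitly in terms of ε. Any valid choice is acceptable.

δ = min(7, (49/10)ε)

Let ε > 0. We want δ > 0 with 0 < |t − 8| < δ ⇒ |(4t + 4)/(t + 6) − (18/7)| < ε.
Combining over a common denominator, (4t + 4)/(t + 6) − (18/7) = [(4t + 4)·14 − 36·(t + 6)] / [14·(t + 6)] = 20(t − 8) / (14(t + 6)).
So |(4t + 4)/(t + 6) − (18/7)| = 20|t − 8| / (14·|t + 6|).
Require δ ≤ 7, so |t + 6| ≥ |14| − |t − 8| > 14 − 7 = 7.
Hence |(4t + 4)/(t + 6) − (18/7)| < 20|t − 8|/(14·7) = (10/49)|t − 8|, which is < ε once |t − 8| < (49/10)ε.
Take δ = min(7, (49/10)ε). Then 0 < |t − 8| < δ forces both bounds, so |(4t + 4)/(t + 6) − (18/7)| < ε.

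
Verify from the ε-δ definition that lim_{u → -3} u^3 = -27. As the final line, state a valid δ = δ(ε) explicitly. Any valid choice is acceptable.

δ = min(2, ε/49)

Let ε > 0. We seek δ > 0 with 0 < |u + 3| < δ ⇒ |u^3 + 27| < ε.
Factor: u^3 + 27 = (u + 3)(u^2 - 3u + 9), so |u^3 + 27| = |u + 3|·|u^2 - 3u + 9|.
Restrict δ ≤ 2. Then |u + 3| < 2 gives |u| < 5, so by the triangle inequality |u^2 - 3u + 9| ≤ 5^2 + 3·5 + 9 = 49.
Hence |u^3 + 27| ≤ 49|u + 3|, which is < ε once |u + 3| < ε/49.
Take δ = min(2, ε/49). If 0 < |u + 3| < δ then both bounds hold and |u^3 + 27| ≤ 49|u + 3| < 49·(ε/49) = ε.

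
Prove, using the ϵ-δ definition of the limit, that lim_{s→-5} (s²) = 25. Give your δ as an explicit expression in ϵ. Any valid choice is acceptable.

δ = min(1, ϵ/11)

Suppose ϵ > 0. We seek δ > 0 with 0 < |s + 5| < δ ⇒ |s² − 25| < ϵ.
Factor: s² − 25 = (s + 5)(s - 5), so |s² − 25| = |s + 5|·|s - 5|.
Impose δ ≤ 1 so that |s| < 6; then |s - 5| ≤ 11.
Hence |s² − 25| ≤ 11|s + 5|, which is < ϵ once |s + 5| < ϵ/11.
Take δ = min(1, ϵ/11). If 0 < |s + 5| < δ then both bounds hold and |s² − 25| ≤ 11|s + 5| < 11·(ϵ/11) = ϵ.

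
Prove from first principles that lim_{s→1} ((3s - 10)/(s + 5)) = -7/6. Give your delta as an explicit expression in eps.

Fix eps > 0. We want delta > 0 with 0 < |s − 1| < delta ⇒ |(3s - 10)/(s + 5) + 7/6| < eps.
Combining over a common denominator, (3s - 10)/(s + 5) + 7/6 = [(3s - 10)·6 − (-7)·(s + 5)] / [6·(s + 5)] = 25(s − 1) / (6(s + 5)).
So |(3s - 10)/(s + 5) + 7/6| = 25|s − 1| / (6·|s + 5|).
Restrict delta ≤ 3. Then |s − 1| < 3 gives |s + 5| = |(s − 1) + 6| ≥ 6 − 3 = 3.
Hence |(3s - 10)/(s + 5) + 7/6| < 25|s − 1|/(6·3) = (25/18)|s − 1|, which is < eps once |s − 1| < (18/25)eps.
Take delta = min(3, (18/25)eps). Then 0 < |s − 1| < delta forces both bounds, so |(3s - 10)/(s + 5) + 7/6| < eps.

delta = min(3, (18/25)eps)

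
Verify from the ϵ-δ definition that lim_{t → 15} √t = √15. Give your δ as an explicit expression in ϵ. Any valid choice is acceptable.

δ = min(15, √15·ϵ)

Let ϵ > 0 be given. We want δ > 0 such that 0 < |t − 15| < δ implies |√t − √15| < ϵ.
Multiplying by the conjugate, |√t − √15| = |t − 15|/(√t + √15).
Restrict δ ≤ 15 so that |t − 15| < 15 forces t > 0, and then √t + √15 > √15.
Hence |√t − √15| < |t − 15|/√15, which is < ϵ once |t − 15| < √15·ϵ.
Take δ = min(15, √15·ϵ). If 0 < |t − 15| < δ then t > 0 and |√t − √15| < |t − 15|/√15 < ϵ.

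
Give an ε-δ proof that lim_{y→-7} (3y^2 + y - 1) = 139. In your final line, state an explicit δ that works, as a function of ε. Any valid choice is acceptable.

Fix ε > 0. We want δ > 0 such that 0 < |y + 7| < δ implies |(3y^2 + y - 1) − 139| < ε.
(3y^2 + y - 1) − 139 = 3y^2 + y - 140 = (y + 7)(3y - 20).
So |(3y^2 + y - 1) − 139| = |y + 7|·|3y - 20|.
Assume first that |y + 7| < 2, so |y| < 9. Then |3y - 20| ≤ 3·9 + 20 = 47.
Hence |(3y^2 + y - 1) − 139| ≤ 47|y + 7| < ε provided |y + 7| < ε/47.
Take δ = min(2, ε/47). Then 0 < |y + 7| < δ gives both |y + 7| < 2 and |y + 7| < ε/47, so |(3y^2 + y - 1) − 139| < ε.

δ = min(2, ε/47)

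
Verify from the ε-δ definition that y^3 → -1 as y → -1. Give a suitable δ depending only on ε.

δ = min(1, ε/7)

Suppose ε > 0. We seek δ > 0 with 0 < |y + 1| < δ ⇒ |y^3 + 1| < ε.
Factor: y^3 + 1 = (y + 1)(y^2 - y + 1), so |y^3 + 1| = |y + 1|·|y^2 - y + 1|.
Impose δ ≤ 1 so that |y| < 2; then |y^2 - y + 1| ≤ 7.
Hence |y^3 + 1| ≤ 7|y + 1|, which is < ε once |y + 1| < ε/7.
Take δ = min(1, ε/7). If 0 < |y + 1| < δ then both bounds hold and |y^3 + 1| ≤ 7|y + 1| < 7·(ε/7) = ε.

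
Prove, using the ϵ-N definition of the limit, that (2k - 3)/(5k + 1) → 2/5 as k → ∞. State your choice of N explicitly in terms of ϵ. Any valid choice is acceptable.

N = (17/25)/ϵ

Let ϵ > 0. For k ≥ 1, |(2k - 3)/(5k + 1) − (2/5)| = |-17|/(5(5k + 1)) = 17/(5(5k + 1)).
Since 5k + 1 ≥ 5k for k ≥ 1, this is ≤ 17/(5·5k) = (17/25)/k.
So |(2k - 3)/(5k + 1) − (2/5)| < ϵ whenever k > (17/25)/ϵ.
Take N = (17/25)/ϵ. If k > N then |(2k - 3)/(5k + 1) − (2/5)| ≤ (17/25)/k < ϵ.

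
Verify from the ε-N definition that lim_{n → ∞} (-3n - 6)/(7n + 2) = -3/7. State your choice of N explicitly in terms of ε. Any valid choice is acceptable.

Let ε > 0 be given. For n ≥ 1, |(-3n - 6)/(7n + 2) + 3/7| = |-36|/(7(7n + 2)) = 36/(7(7n + 2)).
Since 7n + 2 ≥ 7n for n ≥ 1, this is ≤ 36/(7·7n) = (36/49)/n.
So |(-3n - 6)/(7n + 2) + 3/7| < ε whenever n > (36/49)/ε.
Take N = (36/49)/ε. If n > N then |(-3n - 6)/(7n + 2) + 3/7| ≤ (36/49)/n < ε.

N = (36/49)/ε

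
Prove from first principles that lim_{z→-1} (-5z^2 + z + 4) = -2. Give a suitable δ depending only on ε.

Let ε > 0. We want δ > 0 such that 0 < |z + 1| < δ implies |(-5z^2 + z + 4) + 2| < ε.
(-5z^2 + z + 4) + 2 = -5z^2 + z + 6 = (z + 1)(-5z + 6).
So |(-5z^2 + z + 4) + 2| = |z + 1|·|-5z + 6|.
Require δ ≤ 1. Then |z + 1| < 1 gives |z| < 2, and by the triangle inequality |-5z + 6| ≤ 5·2 + 6 = 16.
Hence |(-5z^2 + z + 4) + 2| ≤ 16|z + 1| < ε provided |z + 1| < ε/16.
Choosing δ = min(1, ε/16) ensures both conditions, hence |(-5z^2 + z + 4) + 2| < ε.

δ = min(1, ε/16)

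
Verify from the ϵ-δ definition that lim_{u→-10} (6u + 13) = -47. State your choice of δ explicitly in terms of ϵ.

Let ϵ > 0. We need δ > 0 so that 0 < |u + 10| < δ implies |(6u + 13) + 47| < ϵ.
|(6u + 13) + 47| = |6u + 60| = 6|u + 10|.
So 6|u + 10| < ϵ exactly when |u + 10| < ϵ/6.
Choosing δ = ϵ/6 gives |(6u + 13) + 47| = 6|u + 10| < ϵ whenever |u + 10| < δ.

δ = ϵ/6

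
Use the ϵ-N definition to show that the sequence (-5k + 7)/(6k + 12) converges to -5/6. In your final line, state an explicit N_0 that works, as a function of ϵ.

Let ϵ > 0. For k ≥ 1, |(-5k + 7)/(6k + 12) + 5/6| = |102|/(6(6k + 12)) = 102/(6(6k + 12)).
Since 6k + 12 ≥ 6k for k ≥ 1, this is ≤ 102/(6·6k) = (17/6)/k.
So |(-5k + 7)/(6k + 12) + 5/6| < ϵ whenever k > (17/6)/ϵ.
Take N_0 = (17/6)/ϵ. If k > N_0 then |(-5k + 7)/(6k + 12) + 5/6| ≤ (17/6)/k < ϵ.

N_0 = (17/6)/ϵ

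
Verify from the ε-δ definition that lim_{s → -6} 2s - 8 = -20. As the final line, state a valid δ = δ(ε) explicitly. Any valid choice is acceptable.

Let ε > 0 be given. We need δ > 0 so that 0 < |s + 6| < δ implies |(2s - 8) + 20| < ε.
Since (2s - 8) + 20 = 2(s + 6), we have |(2s - 8) + 20| = 2|s + 6|.
So 2|s + 6| < ε exactly when |s + 6| < ε/2.
Choosing δ = ε/2 gives |(2s - 8) + 20| = 2|s + 6| < ε whenever |s + 6| < δ.

δ = ε/2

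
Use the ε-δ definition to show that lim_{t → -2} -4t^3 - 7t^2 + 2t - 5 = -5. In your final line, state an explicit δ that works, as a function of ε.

Suppose ε > 0. We want δ > 0 such that 0 < |t + 2| < δ implies |(-4t^3 - 7t^2 + 2t - 5) + 5| < ε.
(-4t^3 - 7t^2 + 2t - 5) + 5 = -4t^3 - 7t^2 + 2t = (t + 2)(-4t^2 + t).
So |(-4t^3 - 7t^2 + 2t - 5) + 5| = |t + 2|·|-4t^2 + t|.
Require δ ≤ 2. Then |t + 2| < 2 gives |t| < 4, and by the triangle inequality |-4t^2 + t| ≤ 4·4^2 + 4 = 68.
Hence |(-4t^3 - 7t^2 + 2t - 5) + 5| ≤ 68|t + 2| < ε provided |t + 2| < ε/68.
Take δ = min(2, ε/68). Then 0 < |t + 2| < δ gives both |t + 2| < 2 and |t + 2| < ε/68, so |(-4t^3 - 7t^2 + 2t - 5) + 5| < ε.

δ = min(2, ε/68)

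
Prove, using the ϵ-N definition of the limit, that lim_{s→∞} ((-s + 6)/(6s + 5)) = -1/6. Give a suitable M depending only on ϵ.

M = (41/36)/ϵ

Fix ϵ > 0. We seek M > 0 such that s > M implies |(-s + 6)/(6s + 5) + 1/6| < ϵ.
(-s + 6)/(6s + 5) + 1/6 = (6(-s + 6) − (-1)(6s + 5)) / (6(6s + 5)) = 41/(6(6s + 5)).
For s > 0 we have 6s + 5 > 6s, so |(-s + 6)/(6s + 5) + 1/6| = 41/(6(6s + 5)) < 41/(6·6s) = (41/36)/s.
Thus |(-s + 6)/(6s + 5) + 1/6| < ϵ whenever s > (41/36)/ϵ.
Take M = (41/36)/ϵ. If s > M then |(-s + 6)/(6s + 5) + 1/6| < (41/36)/s < ϵ.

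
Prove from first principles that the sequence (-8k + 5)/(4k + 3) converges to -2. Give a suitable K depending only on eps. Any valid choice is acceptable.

Suppose eps > 0. For k ≥ 1, |(-8k + 5)/(4k + 3) + 2| = |44|/(4(4k + 3)) = 44/(4(4k + 3)).
Since 4k + 3 ≥ 4k for k ≥ 1, this is ≤ 44/(4·4k) = (11/4)/k.
So |(-8k + 5)/(4k + 3) + 2| < eps whenever k > (11/4)/eps.
Take K = (11/4)/eps. If k > K then |(-8k + 5)/(4k + 3) + 2| ≤ (11/4)/k < eps.

K = (11/4)/eps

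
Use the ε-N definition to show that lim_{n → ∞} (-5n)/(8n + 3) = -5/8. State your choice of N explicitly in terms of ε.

Suppose ε > 0. For n ≥ 1, |(-5n)/(8n + 3) + 5/8| = |15|/(8(8n + 3)) = 15/(8(8n + 3)).
Since 8n + 3 ≥ 8n for n ≥ 1, this is ≤ 15/(8·8n) = (15/64)/n.
So |(-5n)/(8n + 3) + 5/8| < ε whenever n > (15/64)/ε.
Take N = (15/64)/ε. If n > N then |(-5n)/(8n + 3) + 5/8| ≤ (15/64)/n < ε.

N = (15/64)/ε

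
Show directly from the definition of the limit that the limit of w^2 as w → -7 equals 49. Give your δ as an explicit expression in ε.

δ = min(1, ε/15)

Fix ε > 0. We seek δ > 0 with 0 < |w + 7| < δ ⇒ |w^2 − 49| < ε.
Factor: w^2 − 49 = (w + 7)(w - 7), so |w^2 − 49| = |w + 7|·|w - 7|.
Impose δ ≤ 1 so that |w| < 8; then |w - 7| ≤ 15.
Hence |w^2 − 49| ≤ 15|w + 7|, which is < ε once |w + 7| < ε/15.
Take δ = min(1, ε/15). If 0 < |w + 7| < δ then both bounds hold and |w^2 − 49| ≤ 15|w + 7| < 15·(ε/15) = ε.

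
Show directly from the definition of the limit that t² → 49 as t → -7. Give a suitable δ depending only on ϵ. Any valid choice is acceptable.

Let ϵ > 0. We seek δ > 0 with 0 < |t + 7| < δ ⇒ |t² − 49| < ϵ.
Factor: t² − 49 = (t + 7)(t - 7), so |t² − 49| = |t + 7|·|t - 7|.
Restrict δ ≤ 1. Then |t + 7| < 1 gives |t| < 8, so by the triangle inequality |t - 7| ≤ 8 + 7 = 15.
Hence |t² − 49| ≤ 15|t + 7|, which is < ϵ once |t + 7| < ϵ/15.
Take δ = min(1, ϵ/15). If 0 < |t + 7| < δ then both bounds hold and |t² − 49| ≤ 15|t + 7| < 15·(ϵ/15) = ϵ.

δ = min(1, ϵ/15)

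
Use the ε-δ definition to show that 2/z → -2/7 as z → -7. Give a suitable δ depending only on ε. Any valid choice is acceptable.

Let ε > 0. We seek δ > 0 such that 0 < |z + 7| < δ implies |2/z + 2/7| < ε.
|2/z + 2/7| = 2·|-7 − z|/(7·|z|) = 2|z + 7|/(7|z|).
Restrict δ ≤ 7/2. Then |z + 7| < 7/2 gives |z| > 7/2, so 7|z| > 49/2.
Then |2/z + 2/7| < 2|z + 7|/(49/2), which is < ε when |z + 7| < (49/4)ε.
Take δ = min(7/2, (49/4)ε). Then 0 < |z + 7| < δ gives both |z + 7| < 7/2 and |z + 7| < (49/4)ε, so |2/z + 2/7| < ε.

δ = min(7/2, (49/4)ε)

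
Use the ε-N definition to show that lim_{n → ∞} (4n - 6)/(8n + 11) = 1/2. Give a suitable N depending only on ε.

N = (23/16)/ε

Suppose ε > 0. For n ≥ 1, |(4n - 6)/(8n + 11) − (1/2)| = |-92|/(8(8n + 11)) = 92/(8(8n + 11)).
Since 8n + 11 ≥ 8n for n ≥ 1, this is ≤ 92/(8·8n) = (23/16)/n.
So |(4n - 6)/(8n + 11) − (1/2)| < ε whenever n > (23/16)/ε.
Take N = (23/16)/ε. If n > N then |(4n - 6)/(8n + 11) − (1/2)| ≤ (23/16)/n < ε.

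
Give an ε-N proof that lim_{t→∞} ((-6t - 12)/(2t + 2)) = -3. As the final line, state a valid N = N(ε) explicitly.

Suppose ε > 0. We seek N > 0 such that t > N implies |(-6t - 12)/(2t + 2) + 3| < ε.
(-6t - 12)/(2t + 2) + 3 = (2(-6t - 12) − (-6)(2t + 2)) / (2(2t + 2)) = -12/(2(2t + 2)).
For t > 0 we have 2t + 2 > 2t, so |(-6t - 12)/(2t + 2) + 3| = 12/(2(2t + 2)) < 12/(2·2t) = 3/t.
Thus |(-6t - 12)/(2t + 2) + 3| < ε whenever t > 3/ε.
Take N = 3/ε. If t > N then |(-6t - 12)/(2t + 2) + 3| < 3/t < ε.

N = 3/ε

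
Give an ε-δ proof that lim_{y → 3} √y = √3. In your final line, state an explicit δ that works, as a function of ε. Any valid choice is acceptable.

δ = min(3, √3·ε)

Let ε > 0 be given. We want δ > 0 such that 0 < |y − 3| < δ implies |√y − √3| < ε.
Rationalise: √y − √3 = (y − 3)/(√y + √3), so |√y − √3| = |y − 3|/(√y + √3).
Restrict δ ≤ 3 so that |y − 3| < 3 forces y > 0, and then √y + √3 > √3.
Hence |√y − √3| < |y − 3|/√3, which is < ε once |y − 3| < √3·ε.
Take δ = min(3, √3·ε). If 0 < |y − 3| < δ then y > 0 and |√y − √3| < |y − 3|/√3 < ε.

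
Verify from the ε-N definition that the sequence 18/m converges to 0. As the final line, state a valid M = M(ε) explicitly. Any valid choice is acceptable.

M = 18/ε

Let ε > 0 be given. For m ≥ 1, |18/m − 0| = 18/(m) ≤ 18/m.
We need 18/m < ε, i.e. m > 18/ε.
Take M = 18/ε. If m > M then |18/m| ≤ 18/m < ε.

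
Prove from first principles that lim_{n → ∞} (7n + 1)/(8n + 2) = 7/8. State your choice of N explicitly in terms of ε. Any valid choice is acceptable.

Suppose ε > 0. For n ≥ 1, |(7n + 1)/(8n + 2) − (7/8)| = |-6|/(8(8n + 2)) = 6/(8(8n + 2)).
Since 8n + 2 ≥ 8n for n ≥ 1, this is ≤ 6/(8·8n) = (3/32)/n.
So |(7n + 1)/(8n + 2) − (7/8)| < ε whenever n > (3/32)/ε.
Take N = (3/32)/ε. If n > N then |(7n + 1)/(8n + 2) − (7/8)| ≤ (3/32)/n < ε.

N = (3/32)/ε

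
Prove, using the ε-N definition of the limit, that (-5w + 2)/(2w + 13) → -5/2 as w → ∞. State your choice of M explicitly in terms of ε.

Fix ε > 0. We seek M > 0 such that w > M implies |(-5w + 2)/(2w + 13) + 5/2| < ε.
(-5w + 2)/(2w + 13) + 5/2 = (2(-5w + 2) − (-5)(2w + 13)) / (2(2w + 13)) = 69/(2(2w + 13)).
For w > 0 we have 2w + 13 > 2w, so |(-5w + 2)/(2w + 13) + 5/2| = 69/(2(2w + 13)) < 69/(2·2w) = (69/4)/w.
Thus |(-5w + 2)/(2w + 13) + 5/2| < ε whenever w > (69/4)/ε.
Take M = (69/4)/ε. If w > M then |(-5w + 2)/(2w + 13) + 5/2| < (69/4)/w < ε.

M = (69/4)/ε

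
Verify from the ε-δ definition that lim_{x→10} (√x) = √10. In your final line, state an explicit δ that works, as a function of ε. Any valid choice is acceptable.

δ = min(10, √10·ε)

Fix ε > 0. We want δ > 0 such that 0 < |x − 10| < δ implies |√x − √10| < ε.
Rationalise: √x − √10 = (x − 10)/(√x + √10), so |√x − √10| = |x − 10|/(√x + √10).
Restrict δ ≤ 10 so that |x − 10| < 10 forces x > 0, and then √x + √10 > √10.
Hence |√x − √10| < |x − 10|/√10, which is < ε once |x − 10| < √10·ε.
Take δ = min(10, √10·ε). If 0 < |x − 10| < δ then x > 0 and |√x − √10| < |x − 10|/√10 < ε.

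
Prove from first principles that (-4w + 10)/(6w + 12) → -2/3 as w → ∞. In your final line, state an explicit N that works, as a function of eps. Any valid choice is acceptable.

N = 3/eps

Suppose eps > 0. We seek N > 0 such that w > N implies |(-4w + 10)/(6w + 12) + 2/3| < eps.
(-4w + 10)/(6w + 12) + 2/3 = (6(-4w + 10) − (-4)(6w + 12)) / (6(6w + 12)) = 108/(6(6w + 12)).
For w > 0 we have 6w + 12 > 6w, so |(-4w + 10)/(6w + 12) + 2/3| = 108/(6(6w + 12)) < 108/(6·6w) = 3/w.
Thus |(-4w + 10)/(6w + 12) + 2/3| < eps whenever w > 3/eps.
Take N = 3/eps. If w > N then |(-4w + 10)/(6w + 12) + 2/3| < 3/w < eps.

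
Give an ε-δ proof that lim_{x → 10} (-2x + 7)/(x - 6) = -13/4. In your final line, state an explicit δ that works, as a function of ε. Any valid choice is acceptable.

δ = min(2, (8/5)ε)

Let ε > 0. We want δ > 0 with 0 < |x − 10| < δ ⇒ |(-2x + 7)/(x - 6) + 13/4| < ε.
Combining over a common denominator, (-2x + 7)/(x - 6) + 13/4 = [(-2x + 7)·4 − (-13)·(x - 6)] / [4·(x - 6)] = 5(x − 10) / (4(x - 6)).
So |(-2x + 7)/(x - 6) + 13/4| = 5|x − 10| / (4·|x − 6|).
Require δ ≤ 2, so |x − 6| ≥ |4| − |x − 10| > 4 − 2 = 2.
Hence |(-2x + 7)/(x - 6) + 13/4| < 5|x − 10|/(4·2) = (5/8)|x − 10|, which is < ε once |x − 10| < (8/5)ε.
Take δ = min(2, (8/5)ε). Then 0 < |x − 10| < δ forces both bounds, so |(-2x + 7)/(x - 6) + 13/4| < ε.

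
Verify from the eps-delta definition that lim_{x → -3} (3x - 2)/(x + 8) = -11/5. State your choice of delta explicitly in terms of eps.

Let eps > 0 be given. We want delta > 0 with 0 < |x + 3| < delta ⇒ |(3x - 2)/(x + 8) + 11/5| < eps.
Combining over a common denominator, (3x - 2)/(x + 8) + 11/5 = [(3x - 2)·5 − (-11)·(x + 8)] / [5·(x + 8)] = 26(x + 3) / (5(x + 8)).
So |(3x - 2)/(x + 8) + 11/5| = 26|x + 3| / (5·|x + 8|).
Require delta ≤ 5/2, so |x + 8| ≥ |5| − |x + 3| > 5 − 5/2 = 5/2.
Hence |(3x - 2)/(x + 8) + 11/5| < 26|x + 3|/(5·(5/2)) = (52/25)|x + 3|, which is < eps once |x + 3| < (25/52)eps.
Take delta = min(5/2, (25/52)eps). Then 0 < |x + 3| < delta forces both bounds, so |(3x - 2)/(x + 8) + 11/5| < eps.

delta = min(5/2, (25/52)eps)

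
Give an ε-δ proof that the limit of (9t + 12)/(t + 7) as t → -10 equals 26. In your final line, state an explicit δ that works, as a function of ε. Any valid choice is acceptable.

Let ε > 0 be given. We want δ > 0 with 0 < |t + 10| < δ ⇒ |(9t + 12)/(t + 7) − 26| < ε.
Combining over a common denominator, (9t + 12)/(t + 7) − 26 = [(9t + 12)·(-3) − (-78)·(t + 7)] / [(-3)·(t + 7)] = 51(t + 10) / ((-3)(t + 7)).
So |(9t + 12)/(t + 7) − 26| = 51|t + 10| / (3·|t + 7|).
Require δ ≤ 3/2, so |t + 7| ≥ |-3| − |t + 10| > 3 − 3/2 = 3/2.
Hence |(9t + 12)/(t + 7) − 26| < 51|t + 10|/(3·(3/2)) = (34/3)|t + 10|, which is < ε once |t + 10| < (3/34)ε.
Take δ = min(3/2, (3/34)ε). Then 0 < |t + 10| < δ forces both bounds, so |(9t + 12)/(t + 7) − 26| < ε.

δ = min(3/2, (3/34)ε)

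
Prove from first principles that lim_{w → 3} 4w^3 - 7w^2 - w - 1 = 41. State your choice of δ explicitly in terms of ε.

δ = min(2, ε/139)

Suppose ε > 0. We want δ > 0 such that 0 < |w − 3| < δ implies |(4w^3 - 7w^2 - w - 1) − 41| < ε.
(4w^3 - 7w^2 - w - 1) − 41 = 4w^3 - 7w^2 - w - 42 = (w − 3)(4w^2 + 5w + 14).
So |(4w^3 - 7w^2 - w - 1) − 41| = |w − 3|·|4w^2 + 5w + 14|.
Require δ ≤ 2. Then |w − 3| < 2 gives |w| < 5, and by the triangle inequality |4w^2 + 5w + 14| ≤ 4·5^2 + 5·5 + 14 = 139.
Hence |(4w^3 - 7w^2 - w - 1) − 41| ≤ 139|w − 3| < ε provided |w − 3| < ε/139.
Choosing δ = min(2, ε/139) ensures both conditions, hence |(4w^3 - 7w^2 - w - 1) − 41| < ε.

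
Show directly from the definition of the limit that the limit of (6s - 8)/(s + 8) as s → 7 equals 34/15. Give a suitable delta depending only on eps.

delta = min(15/2, (225/112)eps)

Fix eps > 0. We want delta > 0 with 0 < |s − 7| < delta ⇒ |(6s - 8)/(s + 8) − (34/15)| < eps.
Combining over a common denominator, (6s - 8)/(s + 8) − (34/15) = [(6s - 8)·15 − 34·(s + 8)] / [15·(s + 8)] = 56(s − 7) / (15(s + 8)).
So |(6s - 8)/(s + 8) − (34/15)| = 56|s − 7| / (15·|s + 8|).
Restrict delta ≤ 15/2. Then |s − 7| < 15/2 gives |s + 8| = |(s − 7) + 15| ≥ 15 − 15/2 = 15/2.
Hence |(6s - 8)/(s + 8) − (34/15)| < 56|s − 7|/(15·(15/2)) = (112/225)|s − 7|, which is < eps once |s − 7| < (225/112)eps.
Take delta = min(15/2, (225/112)eps). Then 0 < |s − 7| < delta forces both bounds, so |(6s - 8)/(s + 8) − (34/15)| < eps.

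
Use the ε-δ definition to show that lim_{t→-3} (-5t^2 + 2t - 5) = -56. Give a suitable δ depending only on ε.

Let ε > 0 be given. We want δ > 0 such that 0 < |t + 3| < δ implies |(-5t^2 + 2t - 5) + 56| < ε.
(-5t^2 + 2t - 5) + 56 = -5t^2 + 2t + 51 = (t + 3)(-5t + 17).
So |(-5t^2 + 2t - 5) + 56| = |t + 3|·|-5t + 17|.
Require δ ≤ 1. Then |t + 3| < 1 gives |t| < 4, and by the triangle inequality |-5t + 17| ≤ 5·4 + 17 = 37.
Hence |(-5t^2 + 2t - 5) + 56| ≤ 37|t + 3| < ε provided |t + 3| < ε/37.
Take δ = min(1, ε/37). Then 0 < |t + 3| < δ gives both |t + 3| < 1 and |t + 3| < ε/37, so |(-5t^2 + 2t - 5) + 56| < ε.

δ = min(1, ε/37)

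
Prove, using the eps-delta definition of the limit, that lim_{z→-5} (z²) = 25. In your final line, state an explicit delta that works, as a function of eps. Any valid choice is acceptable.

Suppose eps > 0. We seek delta > 0 with 0 < |z + 5| < delta ⇒ |z² − 25| < eps.
Factor: z² − 25 = (z + 5)(z - 5), so |z² − 25| = |z + 5|·|z - 5|.
Impose delta ≤ 1 so that |z| < 6; then |z - 5| ≤ 11.
Hence |z² − 25| ≤ 11|z + 5|, which is < eps once |z + 5| < eps/11.
Take delta = min(1, eps/11). If 0 < |z + 5| < delta then both bounds hold and |z² − 25| ≤ 11|z + 5| < 11·(eps/11) = eps.

delta = min(1, eps/11)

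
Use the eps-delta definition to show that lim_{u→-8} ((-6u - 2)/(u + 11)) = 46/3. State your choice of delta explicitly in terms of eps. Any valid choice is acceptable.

delta = min(3/2, (9/128)eps)

Let eps > 0. We want delta > 0 with 0 < |u + 8| < delta ⇒ |(-6u - 2)/(u + 11) − (46/3)| < eps.
Combining over a common denominator, (-6u - 2)/(u + 11) − (46/3) = [(-6u - 2)·3 − 46·(u + 11)] / [3·(u + 11)] = -64(u + 8) / (3(u + 11)).
So |(-6u - 2)/(u + 11) − (46/3)| = 64|u + 8| / (3·|u + 11|).
Restrict delta ≤ 3/2. Then |u + 8| < 3/2 gives |u + 11| = |(u + 8) + 3| ≥ 3 − 3/2 = 3/2.
Hence |(-6u - 2)/(u + 11) − (46/3)| < 64|u + 8|/(3·(3/2)) = (128/9)|u + 8|, which is < eps once |u + 8| < (9/128)eps.
Take delta = min(3/2, (9/128)eps). Then 0 < |u + 8| < delta forces both bounds, so |(-6u - 2)/(u + 11) − (46/3)| < eps.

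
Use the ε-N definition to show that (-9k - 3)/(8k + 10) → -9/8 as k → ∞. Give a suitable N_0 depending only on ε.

N_0 = (33/32)/ε

Let ε > 0 be given. For k ≥ 1, |(-9k - 3)/(8k + 10) + 9/8| = |66|/(8(8k + 10)) = 66/(8(8k + 10)).
Since 8k + 10 ≥ 8k for k ≥ 1, this is ≤ 66/(8·8k) = (33/32)/k.
So |(-9k - 3)/(8k + 10) + 9/8| < ε whenever k > (33/32)/ε.
Take N_0 = (33/32)/ε. If k > N_0 then |(-9k - 3)/(8k + 10) + 9/8| ≤ (33/32)/k < ε.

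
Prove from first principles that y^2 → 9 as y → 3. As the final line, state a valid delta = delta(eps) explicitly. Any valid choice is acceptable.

delta = min(1, eps/7)

Let eps > 0 be given. We seek delta > 0 with 0 < |y − 3| < delta ⇒ |y^2 − 9| < eps.
Factor: y^2 − 9 = (y − 3)(y + 3), so |y^2 − 9| = |y − 3|·|y + 3|.
Restrict delta ≤ 1. Then |y − 3| < 1 gives |y| < 4, so by the triangle inequality |y + 3| ≤ 4 + 3 = 7.
Hence |y^2 − 9| ≤ 7|y − 3|, which is < eps once |y − 3| < eps/7.
Take delta = min(1, eps/7). If 0 < |y − 3| < delta then both bounds hold and |y^2 − 9| ≤ 7|y − 3| < 7·(eps/7) = eps.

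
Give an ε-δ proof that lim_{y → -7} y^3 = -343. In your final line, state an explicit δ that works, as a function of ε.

Let ε > 0 be given. We seek δ > 0 with 0 < |y + 7| < δ ⇒ |y^3 + 343| < ε.
Factor: y^3 + 343 = (y + 7)(y^2 - 7y + 49), so |y^3 + 343| = |y + 7|·|y^2 - 7y + 49|.
Impose δ ≤ 2 so that |y| < 9; then |y^2 - 7y + 49| ≤ 193.
Hence |y^3 + 343| ≤ 193|y + 7|, which is < ε once |y + 7| < ε/193.
Take δ = min(2, ε/193). If 0 < |y + 7| < δ then both bounds hold and |y^3 + 343| ≤ 193|y + 7| < 193·(ε/193) = ε.

δ = min(2, ε/193)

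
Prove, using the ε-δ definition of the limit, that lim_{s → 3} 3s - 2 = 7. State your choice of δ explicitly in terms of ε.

Suppose ε > 0. We need δ > 0 so that 0 < |s − 3| < δ implies |(3s - 2) − 7| < ε.
|(3s - 2) − 7| = |3s - 9| = 3|s − 3|.
So 3|s − 3| < ε exactly when |s − 3| < ε/3.
Take δ = ε/3. If 0 < |s − 3| < δ then |(3s - 2) − 7| = 3|s − 3| < 3·(ε/3) = ε.

δ = ε/3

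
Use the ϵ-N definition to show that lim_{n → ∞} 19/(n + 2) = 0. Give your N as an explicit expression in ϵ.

N = 19/ϵ

Let ϵ > 0. For n ≥ 1, |19/(n + 2) − 0| = 19/(n + 2) ≤ 19/n.
We need 19/n < ϵ, i.e. n > 19/ϵ.
Take N = 19/ϵ. If n > N then |19/(n + 2)| ≤ 19/n < ϵ.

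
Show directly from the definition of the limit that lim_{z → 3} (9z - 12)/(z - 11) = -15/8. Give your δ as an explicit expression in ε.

Let ε > 0. We want δ > 0 with 0 < |z − 3| < δ ⇒ |(9z - 12)/(z - 11) + 15/8| < ε.
Combining over a common denominator, (9z - 12)/(z - 11) + 15/8 = [(9z - 12)·(-8) − 15·(z - 11)] / [(-8)·(z - 11)] = -87(z − 3) / ((-8)(z - 11)).
So |(9z - 12)/(z - 11) + 15/8| = 87|z − 3| / (8·|z − 11|).
Require δ ≤ 4, so |z − 11| ≥ |-8| − |z − 3| > 8 − 4 = 4.
Hence |(9z - 12)/(z - 11) + 15/8| < 87|z − 3|/(8·4) = (87/32)|z − 3|, which is < ε once |z − 3| < (32/87)ε.
Take δ = min(4, (32/87)ε). Then 0 < |z − 3| < δ forces both bounds, so |(9z - 12)/(z - 11) + 15/8| < ε.

δ = min(4, (32/87)ε)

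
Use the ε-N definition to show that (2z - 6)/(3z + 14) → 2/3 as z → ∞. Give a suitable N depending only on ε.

Let ε > 0 be given. We seek N > 0 such that z > N implies |(2z - 6)/(3z + 14) − (2/3)| < ε.
(2z - 6)/(3z + 14) − (2/3) = (3(2z - 6) − 2(3z + 14)) / (3(3z + 14)) = -46/(3(3z + 14)).
For z > 0 we have 3z + 14 > 3z, so |(2z - 6)/(3z + 14) − (2/3)| = 46/(3(3z + 14)) < 46/(3·3z) = (46/9)/z.
Thus |(2z - 6)/(3z + 14) − (2/3)| < ε whenever z > (46/9)/ε.
Take N = (46/9)/ε. If z > N then |(2z - 6)/(3z + 14) − (2/3)| < (46/9)/z < ε.

N = (46/9)/ε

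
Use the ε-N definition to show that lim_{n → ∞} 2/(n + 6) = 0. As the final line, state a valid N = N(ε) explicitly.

N = 2/ε

Fix ε > 0. For n ≥ 1, |2/(n + 6) − 0| = 2/(n + 6) ≤ 2/n.
We need 2/n < ε, i.e. n > 2/ε.
Take N = 2/ε. If n > N then |2/(n + 6)| ≤ 2/n < ε.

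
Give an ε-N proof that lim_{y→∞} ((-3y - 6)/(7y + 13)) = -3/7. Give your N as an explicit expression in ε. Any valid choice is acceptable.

Suppose ε > 0. We seek N > 0 such that y > N implies |(-3y - 6)/(7y + 13) + 3/7| < ε.
(-3y - 6)/(7y + 13) + 3/7 = (7(-3y - 6) − (-3)(7y + 13)) / (7(7y + 13)) = -3/(7(7y + 13)).
For y > 0 we have 7y + 13 > 7y, so |(-3y - 6)/(7y + 13) + 3/7| = 3/(7(7y + 13)) < 3/(7·7y) = (3/49)/y.
Thus |(-3y - 6)/(7y + 13) + 3/7| < ε whenever y > (3/49)/ε.
Take N = (3/49)/ε. If y > N then |(-3y - 6)/(7y + 13) + 3/7| < (3/49)/y < ε.

N = (3/49)/ε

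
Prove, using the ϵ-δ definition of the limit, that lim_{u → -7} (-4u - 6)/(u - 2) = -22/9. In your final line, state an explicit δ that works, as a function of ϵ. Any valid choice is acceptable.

δ = min(9/2, (81/28)ϵ)

Let ϵ > 0. We want δ > 0 with 0 < |u + 7| < δ ⇒ |(-4u - 6)/(u - 2) + 22/9| < ϵ.
Combining over a common denominator, (-4u - 6)/(u - 2) + 22/9 = [(-4u - 6)·(-9) − 22·(u - 2)] / [(-9)·(u - 2)] = 14(u + 7) / ((-9)(u - 2)).
So |(-4u - 6)/(u - 2) + 22/9| = 14|u + 7| / (9·|u − 2|).
Restrict δ ≤ 9/2. Then |u + 7| < 9/2 gives |u − 2| = |(u + 7) + (-9)| ≥ 9 − 9/2 = 9/2.
Hence |(-4u - 6)/(u - 2) + 22/9| < 14|u + 7|/(9·(9/2)) = (28/81)|u + 7|, which is < ϵ once |u + 7| < (81/28)ϵ.
Take δ = min(9/2, (81/28)ϵ). Then 0 < |u + 7| < δ forces both bounds, so |(-4u - 6)/(u - 2) + 22/9| < ϵ.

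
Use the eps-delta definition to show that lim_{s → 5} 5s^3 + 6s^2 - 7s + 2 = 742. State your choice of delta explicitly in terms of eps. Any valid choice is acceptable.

delta = min(1, eps/514)

Fix eps > 0. We want delta > 0 such that 0 < |s − 5| < delta implies |(5s^3 + 6s^2 - 7s + 2) − 742| < eps.
(5s^3 + 6s^2 - 7s + 2) − 742 = 5s^3 + 6s^2 - 7s - 740 = (s − 5)(5s^2 + 31s + 148).
So |(5s^3 + 6s^2 - 7s + 2) − 742| = |s − 5|·|5s^2 + 31s + 148|.
Assume first that |s − 5| < 1, so |s| < 6. Then |5s^2 + 31s + 148| ≤ 5·6^2 + 31·6 + 148 = 514.
Hence |(5s^3 + 6s^2 - 7s + 2) − 742| ≤ 514|s − 5| < eps provided |s − 5| < eps/514.
Take delta = min(1, eps/514). Then 0 < |s − 5| < delta gives both |s − 5| < 1 and |s − 5| < eps/514, so |(5s^3 + 6s^2 - 7s + 2) − 742| < eps.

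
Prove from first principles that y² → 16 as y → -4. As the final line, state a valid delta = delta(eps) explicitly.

Fix eps > 0. We seek delta > 0 with 0 < |y + 4| < delta ⇒ |y² − 16| < eps.
Factor: y² − 16 = (y + 4)(y - 4), so |y² − 16| = |y + 4|·|y - 4|.
Restrict delta ≤ 2. Then |y + 4| < 2 gives |y| < 6, so by the triangle inequality |y - 4| ≤ 6 + 4 = 10.
Hence |y² − 16| ≤ 10|y + 4|, which is < eps once |y + 4| < eps/10.
Take delta = min(2, eps/10). If 0 < |y + 4| < delta then both bounds hold and |y² − 16| ≤ 10|y + 4| < 10·(eps/10) = eps.

delta = min(2, eps/10)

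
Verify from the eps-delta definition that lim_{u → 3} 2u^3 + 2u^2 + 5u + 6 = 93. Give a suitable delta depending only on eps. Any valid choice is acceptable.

Let eps > 0. We want delta > 0 such that 0 < |u − 3| < delta implies |(2u^3 + 2u^2 + 5u + 6) − 93| < eps.
(2u^3 + 2u^2 + 5u + 6) − 93 = 2u^3 + 2u^2 + 5u - 87 = (u − 3)(2u^2 + 8u + 29).
So |(2u^3 + 2u^2 + 5u + 6) − 93| = |u − 3|·|2u^2 + 8u + 29|.
Require delta ≤ 1. Then |u − 3| < 1 gives |u| < 4, and by the triangle inequality |2u^2 + 8u + 29| ≤ 2·4^2 + 8·4 + 29 = 93.
Hence |(2u^3 + 2u^2 + 5u + 6) − 93| ≤ 93|u − 3| < eps provided |u − 3| < eps/93.
Take delta = min(1, eps/93). Then 0 < |u − 3| < delta gives both |u − 3| < 1 and |u − 3| < eps/93, so |(2u^3 + 2u^2 + 5u + 6) − 93| < eps.

delta = min(1, eps/93)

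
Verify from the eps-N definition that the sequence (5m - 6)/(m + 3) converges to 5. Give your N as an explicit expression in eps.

N = 21/eps

Let eps > 0 be given. For m ≥ 1, |(5m - 6)/(m + 3) − 5| = |-21|/((m + 3)) = 21/((m + 3)).
Since m + 3 ≥ m for m ≥ 1, this is ≤ 21/(m) = 21/m.
So |(5m - 6)/(m + 3) − 5| < eps whenever m > 21/eps.
Take N = 21/eps. If m > N then |(5m - 6)/(m + 3) − 5| ≤ 21/m < eps.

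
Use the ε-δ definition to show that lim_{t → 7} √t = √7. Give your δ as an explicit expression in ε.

Let ε > 0 be given. We want δ > 0 such that 0 < |t − 7| < δ implies |√t − √7| < ε.
Multiplying by the conjugate, |√t − √7| = |t − 7|/(√t + √7).
Restrict δ ≤ 7 so that |t − 7| < 7 forces t > 0, and then √t + √7 > √7.
Hence |√t − √7| < |t − 7|/√7, which is < ε once |t − 7| < √7·ε.
Take δ = min(7, √7·ε). If 0 < |t − 7| < δ then t > 0 and |√t − √7| < |t − 7|/√7 < ε.

δ = min(7, √7·ε)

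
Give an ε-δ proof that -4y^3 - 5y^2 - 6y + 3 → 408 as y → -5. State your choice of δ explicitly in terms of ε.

δ = min(1, ε/315)

Let ε > 0 be given. We want δ > 0 such that 0 < |y + 5| < δ implies |(-4y^3 - 5y^2 - 6y + 3) − 408| < ε.
(-4y^3 - 5y^2 - 6y + 3) − 408 = -4y^3 - 5y^2 - 6y - 405 = (y + 5)(-4y^2 + 15y - 81).
So |(-4y^3 - 5y^2 - 6y + 3) − 408| = |y + 5|·|-4y^2 + 15y - 81|.
Assume first that |y + 5| < 1, so |y| < 6. Then |-4y^2 + 15y - 81| ≤ 4·6^2 + 15·6 + 81 = 315.
Hence |(-4y^3 - 5y^2 - 6y + 3) − 408| ≤ 315|y + 5| < ε provided |y + 5| < ε/315.
Take δ = min(1, ε/315). Then 0 < |y + 5| < δ gives both |y + 5| < 1 and |y + 5| < ε/315, so |(-4y^3 - 5y^2 - 6y + 3) − 408| < ε.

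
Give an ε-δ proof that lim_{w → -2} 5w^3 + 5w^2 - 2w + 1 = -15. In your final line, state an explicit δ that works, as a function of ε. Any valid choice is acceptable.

δ = min(2, ε/108)

Let ε > 0. We want δ > 0 such that 0 < |w + 2| < δ implies |(5w^3 + 5w^2 - 2w + 1) + 15| < ε.
(5w^3 + 5w^2 - 2w + 1) + 15 = 5w^3 + 5w^2 - 2w + 16 = (w + 2)(5w^2 - 5w + 8).
So |(5w^3 + 5w^2 - 2w + 1) + 15| = |w + 2|·|5w^2 - 5w + 8|.
Assume first that |w + 2| < 2, so |w| < 4. Then |5w^2 - 5w + 8| ≤ 5·4^2 + 5·4 + 8 = 108.
Hence |(5w^3 + 5w^2 - 2w + 1) + 15| ≤ 108|w + 2| < ε provided |w + 2| < ε/108.
Take δ = min(2, ε/108). Then 0 < |w + 2| < δ gives both |w + 2| < 2 and |w + 2| < ε/108, so |(5w^3 + 5w^2 - 2w + 1) + 15| < ε.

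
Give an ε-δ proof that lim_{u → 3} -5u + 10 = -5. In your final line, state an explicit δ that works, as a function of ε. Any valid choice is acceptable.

δ = ε/5

Let ε > 0. We need δ > 0 so that 0 < |u − 3| < δ implies |(-5u + 10) + 5| < ε.
Since (-5u + 10) + 5 = -5(u − 3), we have |(-5u + 10) + 5| = 5|u − 3|.
Thus it suffices that |u − 3| < ε/5.
Choosing δ = ε/5 gives |(-5u + 10) + 5| = 5|u − 3| < ε whenever |u − 3| < δ.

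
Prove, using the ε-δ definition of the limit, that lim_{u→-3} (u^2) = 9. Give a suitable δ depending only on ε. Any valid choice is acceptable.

Suppose ε > 0. We seek δ > 0 with 0 < |u + 3| < δ ⇒ |u^2 − 9| < ε.
Factor: u^2 − 9 = (u + 3)(u - 3), so |u^2 − 9| = |u + 3|·|u - 3|.
Restrict δ ≤ 1. Then |u + 3| < 1 gives |u| < 4, so by the triangle inequality |u - 3| ≤ 4 + 3 = 7.
Hence |u^2 − 9| ≤ 7|u + 3|, which is < ε once |u + 3| < ε/7.
Take δ = min(1, ε/7). If 0 < |u + 3| < δ then both bounds hold and |u^2 − 9| ≤ 7|u + 3| < 7·(ε/7) = ε.

δ = min(1, ε/7)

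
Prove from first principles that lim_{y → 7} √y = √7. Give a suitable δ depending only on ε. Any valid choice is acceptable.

Let ε > 0. We want δ > 0 such that 0 < |y − 7| < δ implies |√y − √7| < ε.
Multiplying by the conjugate, |√y − √7| = |y − 7|/(√y + √7).
Restrict δ ≤ 7 so that |y − 7| < 7 forces y > 0, and then √y + √7 > √7.
Hence |√y − √7| < |y − 7|/√7, which is < ε once |y − 7| < √7·ε.
Take δ = min(7, √7·ε). If 0 < |y − 7| < δ then y > 0 and |√y − √7| < |y − 7|/√7 < ε.

δ = min(7, √7·ε)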